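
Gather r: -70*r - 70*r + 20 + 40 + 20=80 - 140*r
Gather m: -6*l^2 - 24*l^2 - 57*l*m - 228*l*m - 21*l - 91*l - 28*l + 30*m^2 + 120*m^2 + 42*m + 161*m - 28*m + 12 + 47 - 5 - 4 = -30*l^2 - 140*l + 150*m^2 + m*(175 - 285*l) + 50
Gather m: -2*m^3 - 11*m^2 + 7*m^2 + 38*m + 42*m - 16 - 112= -2*m^3 - 4*m^2 + 80*m - 128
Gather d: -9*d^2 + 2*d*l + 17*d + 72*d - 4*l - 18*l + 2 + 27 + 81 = -9*d^2 + d*(2*l + 89) - 22*l + 110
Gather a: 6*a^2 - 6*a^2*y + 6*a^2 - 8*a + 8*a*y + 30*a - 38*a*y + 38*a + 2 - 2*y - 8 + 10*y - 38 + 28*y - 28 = a^2*(12 - 6*y) + a*(60 - 30*y) + 36*y - 72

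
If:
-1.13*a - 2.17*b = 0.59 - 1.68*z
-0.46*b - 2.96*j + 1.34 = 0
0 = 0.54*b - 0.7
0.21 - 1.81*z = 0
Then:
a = -2.84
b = 1.30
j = 0.25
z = 0.12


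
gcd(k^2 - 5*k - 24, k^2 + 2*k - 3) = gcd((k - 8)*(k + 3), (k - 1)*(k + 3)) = k + 3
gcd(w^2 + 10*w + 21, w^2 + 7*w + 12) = w + 3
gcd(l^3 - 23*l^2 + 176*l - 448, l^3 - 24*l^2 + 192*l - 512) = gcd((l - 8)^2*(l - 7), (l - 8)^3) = l^2 - 16*l + 64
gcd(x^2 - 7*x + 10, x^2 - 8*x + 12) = x - 2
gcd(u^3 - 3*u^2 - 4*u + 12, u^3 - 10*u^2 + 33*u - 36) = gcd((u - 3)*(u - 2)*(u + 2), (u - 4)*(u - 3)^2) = u - 3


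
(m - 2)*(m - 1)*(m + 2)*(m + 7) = m^4 + 6*m^3 - 11*m^2 - 24*m + 28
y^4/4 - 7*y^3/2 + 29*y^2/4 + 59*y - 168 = (y/4 + 1)*(y - 8)*(y - 7)*(y - 3)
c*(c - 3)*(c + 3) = c^3 - 9*c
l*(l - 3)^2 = l^3 - 6*l^2 + 9*l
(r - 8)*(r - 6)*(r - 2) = r^3 - 16*r^2 + 76*r - 96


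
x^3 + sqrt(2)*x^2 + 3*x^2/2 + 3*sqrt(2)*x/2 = x*(x + 3/2)*(x + sqrt(2))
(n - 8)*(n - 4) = n^2 - 12*n + 32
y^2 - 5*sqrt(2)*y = y*(y - 5*sqrt(2))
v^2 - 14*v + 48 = (v - 8)*(v - 6)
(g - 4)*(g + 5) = g^2 + g - 20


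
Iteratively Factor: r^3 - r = (r + 1)*(r^2 - r) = (r - 1)*(r + 1)*(r)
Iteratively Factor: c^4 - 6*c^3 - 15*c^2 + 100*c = (c - 5)*(c^3 - c^2 - 20*c) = (c - 5)*(c + 4)*(c^2 - 5*c) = (c - 5)^2*(c + 4)*(c)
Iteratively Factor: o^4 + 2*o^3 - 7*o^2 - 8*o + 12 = (o + 2)*(o^3 - 7*o + 6) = (o - 1)*(o + 2)*(o^2 + o - 6) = (o - 1)*(o + 2)*(o + 3)*(o - 2)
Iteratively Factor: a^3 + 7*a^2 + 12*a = (a + 4)*(a^2 + 3*a) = (a + 3)*(a + 4)*(a)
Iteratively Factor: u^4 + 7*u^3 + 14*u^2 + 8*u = (u + 4)*(u^3 + 3*u^2 + 2*u) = (u + 1)*(u + 4)*(u^2 + 2*u) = (u + 1)*(u + 2)*(u + 4)*(u)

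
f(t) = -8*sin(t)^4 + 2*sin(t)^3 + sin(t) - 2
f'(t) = -32*sin(t)^3*cos(t) + 6*sin(t)^2*cos(t) + cos(t) = (-32*sin(t)^3 + 6*sin(t)^2 + 1)*cos(t)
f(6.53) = -1.76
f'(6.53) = 0.86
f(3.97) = -5.90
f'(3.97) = -11.53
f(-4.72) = -7.00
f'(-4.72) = -0.19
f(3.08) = -1.94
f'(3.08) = -1.01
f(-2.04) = -9.37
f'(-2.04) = -12.88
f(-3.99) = -2.94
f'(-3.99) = 6.04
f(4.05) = -6.86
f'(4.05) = -12.56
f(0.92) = -3.40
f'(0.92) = -6.86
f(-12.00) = -1.82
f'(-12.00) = -1.87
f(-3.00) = -2.15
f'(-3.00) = -1.20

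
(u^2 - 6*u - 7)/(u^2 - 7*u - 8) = (u - 7)/(u - 8)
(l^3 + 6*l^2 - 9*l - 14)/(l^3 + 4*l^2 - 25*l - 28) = (l - 2)/(l - 4)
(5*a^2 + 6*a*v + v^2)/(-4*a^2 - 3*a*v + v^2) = (5*a + v)/(-4*a + v)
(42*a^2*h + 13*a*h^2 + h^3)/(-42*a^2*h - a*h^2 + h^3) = (-7*a - h)/(7*a - h)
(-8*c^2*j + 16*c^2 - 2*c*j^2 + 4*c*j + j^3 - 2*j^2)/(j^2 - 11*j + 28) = (-8*c^2*j + 16*c^2 - 2*c*j^2 + 4*c*j + j^3 - 2*j^2)/(j^2 - 11*j + 28)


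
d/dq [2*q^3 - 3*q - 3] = 6*q^2 - 3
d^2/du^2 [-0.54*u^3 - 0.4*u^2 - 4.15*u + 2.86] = -3.24*u - 0.8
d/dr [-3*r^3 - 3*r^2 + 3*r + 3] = -9*r^2 - 6*r + 3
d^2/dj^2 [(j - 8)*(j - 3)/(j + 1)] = 72/(j^3 + 3*j^2 + 3*j + 1)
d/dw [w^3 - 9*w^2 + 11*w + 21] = 3*w^2 - 18*w + 11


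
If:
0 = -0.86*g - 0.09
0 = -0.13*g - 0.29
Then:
No Solution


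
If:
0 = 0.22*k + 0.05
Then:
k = -0.23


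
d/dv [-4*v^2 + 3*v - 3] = 3 - 8*v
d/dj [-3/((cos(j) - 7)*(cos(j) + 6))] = 3*(sin(j) - sin(2*j))/((cos(j) - 7)^2*(cos(j) + 6)^2)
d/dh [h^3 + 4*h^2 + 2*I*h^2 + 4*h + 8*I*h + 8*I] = 3*h^2 + 4*h*(2 + I) + 4 + 8*I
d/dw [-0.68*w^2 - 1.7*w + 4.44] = -1.36*w - 1.7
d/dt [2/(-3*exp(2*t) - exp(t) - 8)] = (12*exp(t) + 2)*exp(t)/(3*exp(2*t) + exp(t) + 8)^2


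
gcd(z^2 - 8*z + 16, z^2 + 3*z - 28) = z - 4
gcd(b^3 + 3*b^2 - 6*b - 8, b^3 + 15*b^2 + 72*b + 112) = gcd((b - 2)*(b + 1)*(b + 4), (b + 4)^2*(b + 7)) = b + 4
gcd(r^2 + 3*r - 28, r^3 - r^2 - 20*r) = 1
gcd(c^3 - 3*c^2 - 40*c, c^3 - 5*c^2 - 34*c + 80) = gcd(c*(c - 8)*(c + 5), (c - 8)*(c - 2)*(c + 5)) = c^2 - 3*c - 40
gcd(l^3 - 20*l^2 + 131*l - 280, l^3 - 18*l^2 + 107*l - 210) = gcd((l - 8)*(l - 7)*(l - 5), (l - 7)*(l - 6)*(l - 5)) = l^2 - 12*l + 35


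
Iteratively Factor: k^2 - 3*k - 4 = (k - 4)*(k + 1)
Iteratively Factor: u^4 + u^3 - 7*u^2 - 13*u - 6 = (u + 2)*(u^3 - u^2 - 5*u - 3) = (u + 1)*(u + 2)*(u^2 - 2*u - 3) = (u - 3)*(u + 1)*(u + 2)*(u + 1)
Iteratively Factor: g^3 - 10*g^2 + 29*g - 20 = (g - 1)*(g^2 - 9*g + 20) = (g - 4)*(g - 1)*(g - 5)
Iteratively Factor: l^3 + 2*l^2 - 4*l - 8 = (l + 2)*(l^2 - 4) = (l + 2)^2*(l - 2)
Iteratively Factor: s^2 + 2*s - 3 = (s + 3)*(s - 1)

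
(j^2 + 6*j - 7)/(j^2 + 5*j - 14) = (j - 1)/(j - 2)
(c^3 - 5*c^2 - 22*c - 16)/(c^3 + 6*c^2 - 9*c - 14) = (c^2 - 6*c - 16)/(c^2 + 5*c - 14)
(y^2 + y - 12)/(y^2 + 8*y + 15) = (y^2 + y - 12)/(y^2 + 8*y + 15)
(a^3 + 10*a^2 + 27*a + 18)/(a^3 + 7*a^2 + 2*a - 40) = (a^3 + 10*a^2 + 27*a + 18)/(a^3 + 7*a^2 + 2*a - 40)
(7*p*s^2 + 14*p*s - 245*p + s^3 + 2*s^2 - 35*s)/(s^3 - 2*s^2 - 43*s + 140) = (7*p + s)/(s - 4)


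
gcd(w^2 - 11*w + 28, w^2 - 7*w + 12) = w - 4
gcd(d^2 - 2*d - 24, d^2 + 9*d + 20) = d + 4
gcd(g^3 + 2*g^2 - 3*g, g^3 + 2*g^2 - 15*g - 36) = g + 3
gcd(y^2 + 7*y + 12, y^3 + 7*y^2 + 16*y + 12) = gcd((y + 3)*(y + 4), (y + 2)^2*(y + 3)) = y + 3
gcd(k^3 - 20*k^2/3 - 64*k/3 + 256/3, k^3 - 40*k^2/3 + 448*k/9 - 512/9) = k^2 - 32*k/3 + 64/3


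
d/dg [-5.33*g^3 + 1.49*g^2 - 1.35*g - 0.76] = -15.99*g^2 + 2.98*g - 1.35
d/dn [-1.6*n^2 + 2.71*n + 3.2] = 2.71 - 3.2*n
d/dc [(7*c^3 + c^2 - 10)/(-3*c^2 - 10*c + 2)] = (-21*c^4 - 140*c^3 + 32*c^2 - 56*c - 100)/(9*c^4 + 60*c^3 + 88*c^2 - 40*c + 4)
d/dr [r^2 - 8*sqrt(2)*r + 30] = 2*r - 8*sqrt(2)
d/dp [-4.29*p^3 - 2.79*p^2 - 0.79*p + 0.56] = -12.87*p^2 - 5.58*p - 0.79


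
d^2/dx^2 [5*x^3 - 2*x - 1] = 30*x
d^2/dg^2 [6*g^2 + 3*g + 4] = 12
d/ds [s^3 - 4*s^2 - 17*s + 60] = 3*s^2 - 8*s - 17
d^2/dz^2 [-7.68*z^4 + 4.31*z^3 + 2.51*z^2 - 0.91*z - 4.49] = -92.16*z^2 + 25.86*z + 5.02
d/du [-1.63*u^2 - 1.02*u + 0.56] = -3.26*u - 1.02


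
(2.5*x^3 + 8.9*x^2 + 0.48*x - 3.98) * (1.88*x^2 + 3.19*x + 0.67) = 4.7*x^5 + 24.707*x^4 + 30.9684*x^3 + 0.0118000000000016*x^2 - 12.3746*x - 2.6666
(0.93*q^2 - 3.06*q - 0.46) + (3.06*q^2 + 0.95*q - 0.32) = 3.99*q^2 - 2.11*q - 0.78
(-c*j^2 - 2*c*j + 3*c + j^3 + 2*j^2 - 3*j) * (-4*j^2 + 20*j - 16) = 4*c*j^4 - 12*c*j^3 - 36*c*j^2 + 92*c*j - 48*c - 4*j^5 + 12*j^4 + 36*j^3 - 92*j^2 + 48*j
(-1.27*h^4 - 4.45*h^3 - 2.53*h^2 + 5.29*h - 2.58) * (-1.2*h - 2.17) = 1.524*h^5 + 8.0959*h^4 + 12.6925*h^3 - 0.857900000000001*h^2 - 8.3833*h + 5.5986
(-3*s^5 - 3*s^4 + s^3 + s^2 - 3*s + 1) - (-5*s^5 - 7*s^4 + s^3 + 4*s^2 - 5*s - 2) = 2*s^5 + 4*s^4 - 3*s^2 + 2*s + 3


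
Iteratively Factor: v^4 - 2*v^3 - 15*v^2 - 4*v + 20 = (v - 5)*(v^3 + 3*v^2 - 4) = (v - 5)*(v + 2)*(v^2 + v - 2) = (v - 5)*(v + 2)^2*(v - 1)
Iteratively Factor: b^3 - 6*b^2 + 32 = (b - 4)*(b^2 - 2*b - 8) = (b - 4)^2*(b + 2)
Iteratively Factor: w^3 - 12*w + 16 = (w + 4)*(w^2 - 4*w + 4) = (w - 2)*(w + 4)*(w - 2)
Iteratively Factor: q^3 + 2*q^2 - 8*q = (q)*(q^2 + 2*q - 8) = q*(q - 2)*(q + 4)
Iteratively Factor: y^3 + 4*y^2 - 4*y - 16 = (y + 2)*(y^2 + 2*y - 8) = (y + 2)*(y + 4)*(y - 2)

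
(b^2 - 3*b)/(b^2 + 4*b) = (b - 3)/(b + 4)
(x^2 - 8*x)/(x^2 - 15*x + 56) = x/(x - 7)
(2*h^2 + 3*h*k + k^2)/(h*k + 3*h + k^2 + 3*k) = (2*h + k)/(k + 3)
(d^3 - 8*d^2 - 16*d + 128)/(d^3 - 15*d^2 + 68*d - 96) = (d + 4)/(d - 3)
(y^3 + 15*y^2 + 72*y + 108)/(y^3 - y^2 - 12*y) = (y^2 + 12*y + 36)/(y*(y - 4))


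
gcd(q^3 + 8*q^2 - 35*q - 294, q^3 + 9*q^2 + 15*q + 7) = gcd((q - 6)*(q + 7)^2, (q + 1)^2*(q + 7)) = q + 7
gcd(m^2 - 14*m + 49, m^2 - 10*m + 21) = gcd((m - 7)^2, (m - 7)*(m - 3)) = m - 7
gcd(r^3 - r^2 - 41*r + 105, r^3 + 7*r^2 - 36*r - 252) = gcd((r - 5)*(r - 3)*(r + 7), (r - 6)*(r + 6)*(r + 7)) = r + 7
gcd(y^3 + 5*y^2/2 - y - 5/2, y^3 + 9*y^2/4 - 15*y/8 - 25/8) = y^2 + 7*y/2 + 5/2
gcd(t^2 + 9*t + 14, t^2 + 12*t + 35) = t + 7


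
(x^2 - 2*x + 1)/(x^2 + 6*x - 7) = (x - 1)/(x + 7)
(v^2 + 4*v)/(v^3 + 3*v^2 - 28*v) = (v + 4)/(v^2 + 3*v - 28)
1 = 1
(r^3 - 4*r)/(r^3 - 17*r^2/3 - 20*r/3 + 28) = 3*r*(r + 2)/(3*r^2 - 11*r - 42)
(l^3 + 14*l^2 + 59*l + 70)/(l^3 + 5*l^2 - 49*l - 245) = (l + 2)/(l - 7)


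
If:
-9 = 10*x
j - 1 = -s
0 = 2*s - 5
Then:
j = -3/2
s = 5/2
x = -9/10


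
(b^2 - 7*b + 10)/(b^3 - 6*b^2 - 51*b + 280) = (b - 2)/(b^2 - b - 56)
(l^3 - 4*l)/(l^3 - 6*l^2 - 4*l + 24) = l/(l - 6)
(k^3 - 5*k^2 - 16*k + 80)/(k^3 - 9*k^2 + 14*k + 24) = (k^2 - k - 20)/(k^2 - 5*k - 6)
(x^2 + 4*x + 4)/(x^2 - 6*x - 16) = (x + 2)/(x - 8)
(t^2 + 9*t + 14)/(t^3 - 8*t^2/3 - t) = 3*(t^2 + 9*t + 14)/(t*(3*t^2 - 8*t - 3))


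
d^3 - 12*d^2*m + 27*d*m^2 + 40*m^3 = (d - 8*m)*(d - 5*m)*(d + m)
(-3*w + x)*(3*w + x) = -9*w^2 + x^2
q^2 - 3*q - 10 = (q - 5)*(q + 2)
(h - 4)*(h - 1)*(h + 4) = h^3 - h^2 - 16*h + 16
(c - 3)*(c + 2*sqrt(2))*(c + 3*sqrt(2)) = c^3 - 3*c^2 + 5*sqrt(2)*c^2 - 15*sqrt(2)*c + 12*c - 36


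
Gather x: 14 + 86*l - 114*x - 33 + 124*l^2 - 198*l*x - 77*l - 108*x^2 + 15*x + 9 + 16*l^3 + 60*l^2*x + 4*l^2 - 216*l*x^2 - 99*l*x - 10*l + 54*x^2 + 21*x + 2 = 16*l^3 + 128*l^2 - l + x^2*(-216*l - 54) + x*(60*l^2 - 297*l - 78) - 8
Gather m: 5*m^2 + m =5*m^2 + m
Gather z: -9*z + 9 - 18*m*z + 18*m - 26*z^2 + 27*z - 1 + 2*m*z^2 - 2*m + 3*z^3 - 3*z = 16*m + 3*z^3 + z^2*(2*m - 26) + z*(15 - 18*m) + 8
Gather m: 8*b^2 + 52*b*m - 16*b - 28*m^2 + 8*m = 8*b^2 - 16*b - 28*m^2 + m*(52*b + 8)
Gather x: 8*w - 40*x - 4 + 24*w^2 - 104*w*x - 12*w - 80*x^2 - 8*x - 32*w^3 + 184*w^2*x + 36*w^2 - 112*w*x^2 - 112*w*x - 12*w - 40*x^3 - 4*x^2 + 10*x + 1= -32*w^3 + 60*w^2 - 16*w - 40*x^3 + x^2*(-112*w - 84) + x*(184*w^2 - 216*w - 38) - 3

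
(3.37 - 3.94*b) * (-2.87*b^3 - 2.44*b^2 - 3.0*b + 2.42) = 11.3078*b^4 - 0.0583000000000009*b^3 + 3.5972*b^2 - 19.6448*b + 8.1554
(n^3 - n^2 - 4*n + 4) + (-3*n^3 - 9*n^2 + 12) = -2*n^3 - 10*n^2 - 4*n + 16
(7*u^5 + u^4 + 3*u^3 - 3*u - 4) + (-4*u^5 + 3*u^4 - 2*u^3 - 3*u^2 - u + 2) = 3*u^5 + 4*u^4 + u^3 - 3*u^2 - 4*u - 2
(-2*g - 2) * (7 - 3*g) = 6*g^2 - 8*g - 14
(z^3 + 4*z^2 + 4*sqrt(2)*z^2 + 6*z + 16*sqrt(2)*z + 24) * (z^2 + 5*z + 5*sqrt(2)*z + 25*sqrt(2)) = z^5 + 9*z^4 + 9*sqrt(2)*z^4 + 66*z^3 + 81*sqrt(2)*z^3 + 210*sqrt(2)*z^2 + 414*z^2 + 270*sqrt(2)*z + 920*z + 600*sqrt(2)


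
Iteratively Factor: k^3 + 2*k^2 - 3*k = (k)*(k^2 + 2*k - 3) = k*(k - 1)*(k + 3)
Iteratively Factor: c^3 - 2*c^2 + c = (c - 1)*(c^2 - c) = (c - 1)^2*(c)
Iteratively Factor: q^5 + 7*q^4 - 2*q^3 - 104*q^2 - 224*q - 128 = (q + 2)*(q^4 + 5*q^3 - 12*q^2 - 80*q - 64) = (q - 4)*(q + 2)*(q^3 + 9*q^2 + 24*q + 16) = (q - 4)*(q + 2)*(q + 4)*(q^2 + 5*q + 4) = (q - 4)*(q + 2)*(q + 4)^2*(q + 1)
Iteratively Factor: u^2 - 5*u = (u - 5)*(u)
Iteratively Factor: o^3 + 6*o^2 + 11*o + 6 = (o + 1)*(o^2 + 5*o + 6) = (o + 1)*(o + 3)*(o + 2)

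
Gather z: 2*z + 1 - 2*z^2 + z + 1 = -2*z^2 + 3*z + 2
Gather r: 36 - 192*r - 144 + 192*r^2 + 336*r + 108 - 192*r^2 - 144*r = 0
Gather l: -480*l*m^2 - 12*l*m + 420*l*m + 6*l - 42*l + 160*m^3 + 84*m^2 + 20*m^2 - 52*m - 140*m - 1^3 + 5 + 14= l*(-480*m^2 + 408*m - 36) + 160*m^3 + 104*m^2 - 192*m + 18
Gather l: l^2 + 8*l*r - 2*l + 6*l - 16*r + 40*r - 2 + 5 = l^2 + l*(8*r + 4) + 24*r + 3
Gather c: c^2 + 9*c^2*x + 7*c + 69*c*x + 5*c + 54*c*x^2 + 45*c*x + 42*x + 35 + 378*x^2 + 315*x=c^2*(9*x + 1) + c*(54*x^2 + 114*x + 12) + 378*x^2 + 357*x + 35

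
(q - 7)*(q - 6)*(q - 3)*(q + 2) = q^4 - 14*q^3 + 49*q^2 + 36*q - 252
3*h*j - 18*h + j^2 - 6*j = (3*h + j)*(j - 6)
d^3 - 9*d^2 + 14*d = d*(d - 7)*(d - 2)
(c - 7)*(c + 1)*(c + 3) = c^3 - 3*c^2 - 25*c - 21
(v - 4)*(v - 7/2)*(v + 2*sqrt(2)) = v^3 - 15*v^2/2 + 2*sqrt(2)*v^2 - 15*sqrt(2)*v + 14*v + 28*sqrt(2)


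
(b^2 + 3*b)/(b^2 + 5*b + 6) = b/(b + 2)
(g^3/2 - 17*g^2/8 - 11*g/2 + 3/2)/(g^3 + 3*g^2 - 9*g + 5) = (4*g^3 - 17*g^2 - 44*g + 12)/(8*(g^3 + 3*g^2 - 9*g + 5))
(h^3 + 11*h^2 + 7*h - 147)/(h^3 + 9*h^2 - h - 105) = (h + 7)/(h + 5)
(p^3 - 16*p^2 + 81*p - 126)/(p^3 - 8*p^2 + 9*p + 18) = (p - 7)/(p + 1)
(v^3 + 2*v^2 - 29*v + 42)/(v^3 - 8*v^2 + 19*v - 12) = (v^2 + 5*v - 14)/(v^2 - 5*v + 4)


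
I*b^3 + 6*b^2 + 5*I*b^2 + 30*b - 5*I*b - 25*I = (b + 5)*(b - 5*I)*(I*b + 1)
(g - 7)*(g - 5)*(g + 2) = g^3 - 10*g^2 + 11*g + 70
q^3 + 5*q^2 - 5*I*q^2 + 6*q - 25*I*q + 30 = (q + 5)*(q - 6*I)*(q + I)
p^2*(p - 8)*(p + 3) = p^4 - 5*p^3 - 24*p^2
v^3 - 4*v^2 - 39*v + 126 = (v - 7)*(v - 3)*(v + 6)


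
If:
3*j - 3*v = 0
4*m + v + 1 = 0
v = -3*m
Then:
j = 3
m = -1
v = 3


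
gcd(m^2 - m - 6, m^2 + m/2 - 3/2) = 1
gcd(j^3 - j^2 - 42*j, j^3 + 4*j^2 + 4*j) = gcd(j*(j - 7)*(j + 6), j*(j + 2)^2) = j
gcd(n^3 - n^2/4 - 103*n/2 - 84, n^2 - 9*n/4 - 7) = n + 7/4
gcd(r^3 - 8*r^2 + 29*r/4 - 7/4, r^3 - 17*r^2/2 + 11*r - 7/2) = r^2 - 15*r/2 + 7/2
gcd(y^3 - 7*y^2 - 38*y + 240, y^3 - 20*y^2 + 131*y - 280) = y^2 - 13*y + 40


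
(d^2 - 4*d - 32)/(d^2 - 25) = (d^2 - 4*d - 32)/(d^2 - 25)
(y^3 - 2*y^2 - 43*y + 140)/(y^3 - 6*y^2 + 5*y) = (y^2 + 3*y - 28)/(y*(y - 1))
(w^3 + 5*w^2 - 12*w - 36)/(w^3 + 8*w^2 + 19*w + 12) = (w^3 + 5*w^2 - 12*w - 36)/(w^3 + 8*w^2 + 19*w + 12)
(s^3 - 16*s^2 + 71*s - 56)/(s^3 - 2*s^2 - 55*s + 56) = (s - 7)/(s + 7)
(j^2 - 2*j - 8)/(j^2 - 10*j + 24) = (j + 2)/(j - 6)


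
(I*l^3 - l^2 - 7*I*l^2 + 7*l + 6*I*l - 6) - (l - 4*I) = I*l^3 - l^2 - 7*I*l^2 + 6*l + 6*I*l - 6 + 4*I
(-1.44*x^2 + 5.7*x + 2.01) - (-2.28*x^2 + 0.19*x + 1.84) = 0.84*x^2 + 5.51*x + 0.17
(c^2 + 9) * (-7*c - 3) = -7*c^3 - 3*c^2 - 63*c - 27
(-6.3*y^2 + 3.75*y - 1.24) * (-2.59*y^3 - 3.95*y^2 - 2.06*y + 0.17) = 16.317*y^5 + 15.1725*y^4 + 1.3771*y^3 - 3.898*y^2 + 3.1919*y - 0.2108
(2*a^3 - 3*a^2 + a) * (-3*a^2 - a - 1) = -6*a^5 + 7*a^4 - 2*a^3 + 2*a^2 - a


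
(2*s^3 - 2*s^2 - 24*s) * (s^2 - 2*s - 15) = 2*s^5 - 6*s^4 - 50*s^3 + 78*s^2 + 360*s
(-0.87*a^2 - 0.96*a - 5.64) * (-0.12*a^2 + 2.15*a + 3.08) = 0.1044*a^4 - 1.7553*a^3 - 4.0668*a^2 - 15.0828*a - 17.3712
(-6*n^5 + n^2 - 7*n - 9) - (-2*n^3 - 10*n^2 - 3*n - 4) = -6*n^5 + 2*n^3 + 11*n^2 - 4*n - 5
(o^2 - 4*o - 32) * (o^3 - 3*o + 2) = o^5 - 4*o^4 - 35*o^3 + 14*o^2 + 88*o - 64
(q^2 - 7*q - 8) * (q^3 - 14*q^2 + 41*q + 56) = q^5 - 21*q^4 + 131*q^3 - 119*q^2 - 720*q - 448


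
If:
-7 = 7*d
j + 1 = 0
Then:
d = -1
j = -1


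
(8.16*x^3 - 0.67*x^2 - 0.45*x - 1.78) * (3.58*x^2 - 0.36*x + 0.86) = 29.2128*x^5 - 5.3362*x^4 + 5.6478*x^3 - 6.7866*x^2 + 0.2538*x - 1.5308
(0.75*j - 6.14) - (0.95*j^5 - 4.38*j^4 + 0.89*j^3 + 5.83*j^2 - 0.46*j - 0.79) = -0.95*j^5 + 4.38*j^4 - 0.89*j^3 - 5.83*j^2 + 1.21*j - 5.35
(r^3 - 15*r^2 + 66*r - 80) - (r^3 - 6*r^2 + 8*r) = -9*r^2 + 58*r - 80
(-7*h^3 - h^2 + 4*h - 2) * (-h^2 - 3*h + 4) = 7*h^5 + 22*h^4 - 29*h^3 - 14*h^2 + 22*h - 8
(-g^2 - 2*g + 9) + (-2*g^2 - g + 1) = -3*g^2 - 3*g + 10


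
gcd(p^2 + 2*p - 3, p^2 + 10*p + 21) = p + 3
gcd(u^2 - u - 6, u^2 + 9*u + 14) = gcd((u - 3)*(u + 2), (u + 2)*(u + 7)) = u + 2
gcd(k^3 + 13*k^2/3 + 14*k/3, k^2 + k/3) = k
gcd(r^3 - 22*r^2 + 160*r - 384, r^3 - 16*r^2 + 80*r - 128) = r - 8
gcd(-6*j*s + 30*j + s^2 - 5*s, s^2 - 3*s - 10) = s - 5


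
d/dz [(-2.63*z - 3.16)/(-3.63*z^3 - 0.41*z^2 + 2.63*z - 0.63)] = (-19.0938*z^3 - 35.4907*z^2 - 2.5912*z + 9.9677)/(13.1769*z^6 + 2.9766*z^5 - 18.9257*z^4 + 2.4172*z^3 + 7.4335*z^2 - 3.3138*z + 0.3969)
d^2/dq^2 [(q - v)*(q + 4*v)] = 2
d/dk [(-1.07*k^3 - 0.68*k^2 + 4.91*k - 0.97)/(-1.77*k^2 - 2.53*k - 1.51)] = (1.8939*k^4 + 5.4142*k^3 + 15.2582*k^2 - 1.3802*k - 9.8682)/(3.1329*k^4 + 8.9562*k^3 + 11.7463*k^2 + 7.6406*k + 2.2801)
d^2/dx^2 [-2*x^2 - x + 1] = -4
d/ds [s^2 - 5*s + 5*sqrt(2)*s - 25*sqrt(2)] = 2*s - 5 + 5*sqrt(2)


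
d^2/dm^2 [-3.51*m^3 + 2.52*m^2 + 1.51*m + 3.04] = 5.04 - 21.06*m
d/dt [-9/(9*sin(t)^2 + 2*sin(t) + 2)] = 18*(9*sin(t) + 1)*cos(t)/(9*sin(t)^2 + 2*sin(t) + 2)^2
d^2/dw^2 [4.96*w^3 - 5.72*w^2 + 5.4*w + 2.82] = 29.76*w - 11.44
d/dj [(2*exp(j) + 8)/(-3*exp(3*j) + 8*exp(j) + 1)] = 2*((exp(j) + 4)*(9*exp(2*j) - 8) - 3*exp(3*j) + 8*exp(j) + 1)*exp(j)/(-3*exp(3*j) + 8*exp(j) + 1)^2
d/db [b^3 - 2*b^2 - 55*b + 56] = 3*b^2 - 4*b - 55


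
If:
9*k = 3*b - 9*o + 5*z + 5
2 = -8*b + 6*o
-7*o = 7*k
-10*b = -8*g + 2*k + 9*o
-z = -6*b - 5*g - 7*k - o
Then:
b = -55/1282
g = 241/1282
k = -177/641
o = 177/641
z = -1249/1282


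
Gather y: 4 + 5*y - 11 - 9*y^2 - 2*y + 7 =-9*y^2 + 3*y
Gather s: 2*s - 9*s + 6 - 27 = -7*s - 21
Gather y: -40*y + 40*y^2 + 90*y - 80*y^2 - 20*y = -40*y^2 + 30*y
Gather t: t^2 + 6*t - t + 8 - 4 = t^2 + 5*t + 4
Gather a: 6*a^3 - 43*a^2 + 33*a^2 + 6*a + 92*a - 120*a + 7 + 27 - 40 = 6*a^3 - 10*a^2 - 22*a - 6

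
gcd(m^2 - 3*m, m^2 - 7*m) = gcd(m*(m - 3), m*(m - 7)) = m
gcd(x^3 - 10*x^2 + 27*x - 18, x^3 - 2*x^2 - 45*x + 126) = x^2 - 9*x + 18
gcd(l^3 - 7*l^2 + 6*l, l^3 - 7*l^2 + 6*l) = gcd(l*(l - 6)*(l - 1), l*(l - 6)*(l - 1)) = l^3 - 7*l^2 + 6*l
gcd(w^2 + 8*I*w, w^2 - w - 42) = 1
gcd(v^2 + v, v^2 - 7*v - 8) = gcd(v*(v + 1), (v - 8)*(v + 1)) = v + 1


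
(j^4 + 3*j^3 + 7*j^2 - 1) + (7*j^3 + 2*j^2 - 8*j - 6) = j^4 + 10*j^3 + 9*j^2 - 8*j - 7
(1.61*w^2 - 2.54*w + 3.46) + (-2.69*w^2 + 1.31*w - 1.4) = -1.08*w^2 - 1.23*w + 2.06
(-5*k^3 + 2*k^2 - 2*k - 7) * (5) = -25*k^3 + 10*k^2 - 10*k - 35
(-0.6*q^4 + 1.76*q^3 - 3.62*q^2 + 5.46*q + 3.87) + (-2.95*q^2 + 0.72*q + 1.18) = -0.6*q^4 + 1.76*q^3 - 6.57*q^2 + 6.18*q + 5.05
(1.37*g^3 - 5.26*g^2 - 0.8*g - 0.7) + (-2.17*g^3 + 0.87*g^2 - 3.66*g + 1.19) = -0.8*g^3 - 4.39*g^2 - 4.46*g + 0.49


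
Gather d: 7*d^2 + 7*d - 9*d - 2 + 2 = 7*d^2 - 2*d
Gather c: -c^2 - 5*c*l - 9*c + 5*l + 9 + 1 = -c^2 + c*(-5*l - 9) + 5*l + 10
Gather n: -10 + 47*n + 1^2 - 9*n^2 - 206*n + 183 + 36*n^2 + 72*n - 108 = 27*n^2 - 87*n + 66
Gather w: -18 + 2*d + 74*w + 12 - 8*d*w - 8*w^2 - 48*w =2*d - 8*w^2 + w*(26 - 8*d) - 6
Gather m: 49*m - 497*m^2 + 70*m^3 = 70*m^3 - 497*m^2 + 49*m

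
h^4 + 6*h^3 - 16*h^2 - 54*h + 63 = (h - 3)*(h - 1)*(h + 3)*(h + 7)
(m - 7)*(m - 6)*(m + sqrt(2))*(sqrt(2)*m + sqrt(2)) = sqrt(2)*m^4 - 12*sqrt(2)*m^3 + 2*m^3 - 24*m^2 + 29*sqrt(2)*m^2 + 58*m + 42*sqrt(2)*m + 84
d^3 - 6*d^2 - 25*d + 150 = (d - 6)*(d - 5)*(d + 5)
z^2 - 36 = (z - 6)*(z + 6)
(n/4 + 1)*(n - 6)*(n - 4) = n^3/4 - 3*n^2/2 - 4*n + 24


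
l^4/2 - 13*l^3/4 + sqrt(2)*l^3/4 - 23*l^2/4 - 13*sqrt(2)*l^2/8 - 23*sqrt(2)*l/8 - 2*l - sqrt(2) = (l/2 + 1/2)*(l - 8)*(l + 1/2)*(l + sqrt(2)/2)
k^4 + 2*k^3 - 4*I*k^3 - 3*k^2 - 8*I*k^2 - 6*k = k*(k + 2)*(k - 3*I)*(k - I)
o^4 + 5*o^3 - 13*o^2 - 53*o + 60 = (o - 3)*(o - 1)*(o + 4)*(o + 5)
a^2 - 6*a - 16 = (a - 8)*(a + 2)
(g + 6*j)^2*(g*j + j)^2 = g^4*j^2 + 12*g^3*j^3 + 2*g^3*j^2 + 36*g^2*j^4 + 24*g^2*j^3 + g^2*j^2 + 72*g*j^4 + 12*g*j^3 + 36*j^4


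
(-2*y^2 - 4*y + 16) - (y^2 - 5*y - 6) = -3*y^2 + y + 22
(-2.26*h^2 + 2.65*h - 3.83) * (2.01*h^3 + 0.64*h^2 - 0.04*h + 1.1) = -4.5426*h^5 + 3.8801*h^4 - 5.9119*h^3 - 5.0432*h^2 + 3.0682*h - 4.213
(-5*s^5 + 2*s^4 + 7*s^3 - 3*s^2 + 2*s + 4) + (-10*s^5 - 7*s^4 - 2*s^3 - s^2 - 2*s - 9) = -15*s^5 - 5*s^4 + 5*s^3 - 4*s^2 - 5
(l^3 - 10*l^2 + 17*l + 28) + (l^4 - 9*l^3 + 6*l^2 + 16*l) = l^4 - 8*l^3 - 4*l^2 + 33*l + 28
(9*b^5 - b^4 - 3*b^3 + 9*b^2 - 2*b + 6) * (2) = 18*b^5 - 2*b^4 - 6*b^3 + 18*b^2 - 4*b + 12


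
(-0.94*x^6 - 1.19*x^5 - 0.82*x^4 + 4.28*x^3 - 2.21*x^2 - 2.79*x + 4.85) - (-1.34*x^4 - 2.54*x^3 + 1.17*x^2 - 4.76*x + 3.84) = -0.94*x^6 - 1.19*x^5 + 0.52*x^4 + 6.82*x^3 - 3.38*x^2 + 1.97*x + 1.01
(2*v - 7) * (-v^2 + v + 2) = -2*v^3 + 9*v^2 - 3*v - 14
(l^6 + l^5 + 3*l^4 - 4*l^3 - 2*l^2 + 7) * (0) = 0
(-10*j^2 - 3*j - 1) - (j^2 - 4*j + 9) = -11*j^2 + j - 10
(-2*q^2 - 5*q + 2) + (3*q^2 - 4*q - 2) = q^2 - 9*q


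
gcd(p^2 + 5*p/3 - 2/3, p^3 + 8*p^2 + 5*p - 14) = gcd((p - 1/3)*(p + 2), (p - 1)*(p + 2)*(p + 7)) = p + 2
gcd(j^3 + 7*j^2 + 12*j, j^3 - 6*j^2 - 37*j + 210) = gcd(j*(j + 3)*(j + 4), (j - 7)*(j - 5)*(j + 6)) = 1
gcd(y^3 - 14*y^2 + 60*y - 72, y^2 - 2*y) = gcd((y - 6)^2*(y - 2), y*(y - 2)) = y - 2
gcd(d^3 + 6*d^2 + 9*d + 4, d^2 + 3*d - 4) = d + 4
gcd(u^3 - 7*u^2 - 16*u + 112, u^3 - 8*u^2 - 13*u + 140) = u^2 - 3*u - 28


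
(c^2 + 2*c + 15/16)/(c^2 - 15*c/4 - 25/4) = (c + 3/4)/(c - 5)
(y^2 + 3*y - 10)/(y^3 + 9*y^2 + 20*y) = (y - 2)/(y*(y + 4))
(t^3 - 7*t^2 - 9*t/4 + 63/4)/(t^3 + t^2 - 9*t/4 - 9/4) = (t - 7)/(t + 1)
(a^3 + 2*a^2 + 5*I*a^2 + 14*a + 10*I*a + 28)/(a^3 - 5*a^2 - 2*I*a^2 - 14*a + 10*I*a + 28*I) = (a + 7*I)/(a - 7)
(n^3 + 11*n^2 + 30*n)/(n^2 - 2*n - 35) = n*(n + 6)/(n - 7)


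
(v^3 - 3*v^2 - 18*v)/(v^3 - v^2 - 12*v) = (v - 6)/(v - 4)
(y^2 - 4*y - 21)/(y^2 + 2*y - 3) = (y - 7)/(y - 1)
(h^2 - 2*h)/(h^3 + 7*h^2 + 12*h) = (h - 2)/(h^2 + 7*h + 12)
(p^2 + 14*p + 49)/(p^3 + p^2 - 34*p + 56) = (p + 7)/(p^2 - 6*p + 8)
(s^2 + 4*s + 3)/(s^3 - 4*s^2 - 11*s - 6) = (s + 3)/(s^2 - 5*s - 6)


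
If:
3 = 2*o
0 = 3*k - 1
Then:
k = 1/3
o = 3/2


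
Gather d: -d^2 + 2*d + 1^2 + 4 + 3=-d^2 + 2*d + 8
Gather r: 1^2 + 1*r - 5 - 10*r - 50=-9*r - 54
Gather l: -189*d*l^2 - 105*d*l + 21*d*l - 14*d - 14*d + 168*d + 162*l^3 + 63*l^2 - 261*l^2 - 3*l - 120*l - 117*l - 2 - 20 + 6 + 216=140*d + 162*l^3 + l^2*(-189*d - 198) + l*(-84*d - 240) + 200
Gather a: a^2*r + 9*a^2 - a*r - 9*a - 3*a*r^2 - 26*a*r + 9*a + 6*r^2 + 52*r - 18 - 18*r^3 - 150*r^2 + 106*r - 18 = a^2*(r + 9) + a*(-3*r^2 - 27*r) - 18*r^3 - 144*r^2 + 158*r - 36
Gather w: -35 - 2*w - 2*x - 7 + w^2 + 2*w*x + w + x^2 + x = w^2 + w*(2*x - 1) + x^2 - x - 42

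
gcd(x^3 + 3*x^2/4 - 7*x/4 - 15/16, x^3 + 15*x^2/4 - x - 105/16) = x^2 + x/4 - 15/8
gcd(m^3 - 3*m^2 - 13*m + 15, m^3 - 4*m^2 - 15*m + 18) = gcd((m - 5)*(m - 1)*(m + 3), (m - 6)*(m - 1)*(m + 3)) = m^2 + 2*m - 3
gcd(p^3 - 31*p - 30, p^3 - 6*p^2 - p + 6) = p^2 - 5*p - 6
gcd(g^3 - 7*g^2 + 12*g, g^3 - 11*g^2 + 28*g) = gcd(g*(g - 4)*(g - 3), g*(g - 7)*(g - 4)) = g^2 - 4*g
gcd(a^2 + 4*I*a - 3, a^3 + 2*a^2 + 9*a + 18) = a + 3*I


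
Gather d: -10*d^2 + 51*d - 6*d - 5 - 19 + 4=-10*d^2 + 45*d - 20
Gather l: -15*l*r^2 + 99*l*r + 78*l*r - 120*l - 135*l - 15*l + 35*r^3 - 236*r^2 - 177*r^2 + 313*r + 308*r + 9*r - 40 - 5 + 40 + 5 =l*(-15*r^2 + 177*r - 270) + 35*r^3 - 413*r^2 + 630*r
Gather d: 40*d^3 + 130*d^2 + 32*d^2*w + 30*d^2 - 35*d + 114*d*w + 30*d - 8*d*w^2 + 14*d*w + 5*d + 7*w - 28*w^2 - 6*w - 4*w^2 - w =40*d^3 + d^2*(32*w + 160) + d*(-8*w^2 + 128*w) - 32*w^2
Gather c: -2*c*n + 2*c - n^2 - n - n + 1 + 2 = c*(2 - 2*n) - n^2 - 2*n + 3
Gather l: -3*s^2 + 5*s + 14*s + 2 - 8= -3*s^2 + 19*s - 6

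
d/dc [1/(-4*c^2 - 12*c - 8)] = (2*c + 3)/(4*(c^2 + 3*c + 2)^2)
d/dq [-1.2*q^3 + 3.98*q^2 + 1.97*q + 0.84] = -3.6*q^2 + 7.96*q + 1.97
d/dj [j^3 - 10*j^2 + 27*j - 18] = 3*j^2 - 20*j + 27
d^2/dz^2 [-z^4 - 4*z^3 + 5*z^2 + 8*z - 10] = -12*z^2 - 24*z + 10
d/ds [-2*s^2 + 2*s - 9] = 2 - 4*s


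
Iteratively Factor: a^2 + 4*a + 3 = (a + 3)*(a + 1)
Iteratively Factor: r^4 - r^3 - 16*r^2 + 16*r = (r - 4)*(r^3 + 3*r^2 - 4*r) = (r - 4)*(r + 4)*(r^2 - r) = (r - 4)*(r - 1)*(r + 4)*(r)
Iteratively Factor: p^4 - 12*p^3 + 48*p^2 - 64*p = (p)*(p^3 - 12*p^2 + 48*p - 64) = p*(p - 4)*(p^2 - 8*p + 16) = p*(p - 4)^2*(p - 4)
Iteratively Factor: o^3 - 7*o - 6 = (o + 1)*(o^2 - o - 6) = (o + 1)*(o + 2)*(o - 3)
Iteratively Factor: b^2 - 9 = (b + 3)*(b - 3)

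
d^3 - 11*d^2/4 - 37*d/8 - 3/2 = (d - 4)*(d + 1/2)*(d + 3/4)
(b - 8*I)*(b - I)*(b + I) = b^3 - 8*I*b^2 + b - 8*I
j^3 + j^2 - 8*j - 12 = (j - 3)*(j + 2)^2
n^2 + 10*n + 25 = (n + 5)^2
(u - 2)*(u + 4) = u^2 + 2*u - 8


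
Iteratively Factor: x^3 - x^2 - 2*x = (x)*(x^2 - x - 2) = x*(x - 2)*(x + 1)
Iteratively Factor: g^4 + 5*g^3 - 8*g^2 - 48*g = (g + 4)*(g^3 + g^2 - 12*g) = (g + 4)^2*(g^2 - 3*g) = g*(g + 4)^2*(g - 3)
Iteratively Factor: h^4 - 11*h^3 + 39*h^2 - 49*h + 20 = (h - 1)*(h^3 - 10*h^2 + 29*h - 20) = (h - 5)*(h - 1)*(h^2 - 5*h + 4) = (h - 5)*(h - 1)^2*(h - 4)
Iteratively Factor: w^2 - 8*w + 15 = (w - 5)*(w - 3)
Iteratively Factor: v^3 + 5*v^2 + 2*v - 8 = (v - 1)*(v^2 + 6*v + 8) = (v - 1)*(v + 4)*(v + 2)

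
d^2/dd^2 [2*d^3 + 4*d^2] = 12*d + 8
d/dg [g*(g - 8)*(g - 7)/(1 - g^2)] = (-g^4 + 59*g^2 - 30*g + 56)/(g^4 - 2*g^2 + 1)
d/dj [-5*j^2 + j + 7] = 1 - 10*j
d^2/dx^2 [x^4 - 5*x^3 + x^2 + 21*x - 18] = 12*x^2 - 30*x + 2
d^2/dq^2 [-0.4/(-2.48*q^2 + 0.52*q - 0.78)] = (-4.92032*q^2 + 1.03168*q + 0.4*(4.96*q - 0.52)*(9.92*q - 1.04) - 1.54752)/(2.48*q^2 - 0.52*q + 0.78)^3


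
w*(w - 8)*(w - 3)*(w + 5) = w^4 - 6*w^3 - 31*w^2 + 120*w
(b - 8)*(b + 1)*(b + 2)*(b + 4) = b^4 - b^3 - 42*b^2 - 104*b - 64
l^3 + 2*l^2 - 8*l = l*(l - 2)*(l + 4)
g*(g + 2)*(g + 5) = g^3 + 7*g^2 + 10*g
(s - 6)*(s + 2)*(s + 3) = s^3 - s^2 - 24*s - 36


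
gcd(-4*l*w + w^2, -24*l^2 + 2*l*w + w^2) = -4*l + w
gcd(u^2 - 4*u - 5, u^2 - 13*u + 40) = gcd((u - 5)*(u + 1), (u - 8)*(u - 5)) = u - 5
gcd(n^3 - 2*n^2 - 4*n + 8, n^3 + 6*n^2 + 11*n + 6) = n + 2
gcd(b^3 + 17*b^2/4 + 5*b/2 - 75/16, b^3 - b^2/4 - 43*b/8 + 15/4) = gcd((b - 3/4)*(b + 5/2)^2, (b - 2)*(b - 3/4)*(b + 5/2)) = b^2 + 7*b/4 - 15/8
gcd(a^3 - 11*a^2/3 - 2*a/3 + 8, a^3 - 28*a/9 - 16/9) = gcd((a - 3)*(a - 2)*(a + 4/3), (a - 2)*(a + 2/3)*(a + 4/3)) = a^2 - 2*a/3 - 8/3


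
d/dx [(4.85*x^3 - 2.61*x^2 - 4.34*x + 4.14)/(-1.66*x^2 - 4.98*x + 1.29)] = (-8.051*x^4 - 48.306*x^3 + 24.5629*x^2 + 7.011*x + 15.0186)/(2.7556*x^4 + 16.5336*x^3 + 20.5176*x^2 - 12.8484*x + 1.6641)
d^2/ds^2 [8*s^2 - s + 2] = 16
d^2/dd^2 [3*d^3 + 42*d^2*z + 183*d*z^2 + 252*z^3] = 18*d + 84*z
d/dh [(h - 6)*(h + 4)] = 2*h - 2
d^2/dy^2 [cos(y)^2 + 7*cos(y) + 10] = -7*cos(y) - 2*cos(2*y)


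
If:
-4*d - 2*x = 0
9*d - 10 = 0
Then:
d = 10/9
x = -20/9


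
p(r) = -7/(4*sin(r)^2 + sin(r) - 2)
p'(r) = -7*(-8*sin(r)*cos(r) - cos(r))/(4*sin(r)^2 + sin(r) - 2)^2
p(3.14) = 3.50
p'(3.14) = -1.78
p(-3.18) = 3.58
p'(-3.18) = -2.39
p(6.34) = 3.63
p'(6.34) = 2.73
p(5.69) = 5.35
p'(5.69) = -11.76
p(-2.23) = 24.05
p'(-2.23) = 269.46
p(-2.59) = 4.91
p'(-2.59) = 9.37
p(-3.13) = 3.48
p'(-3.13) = -1.57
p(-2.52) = 5.71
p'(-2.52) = 13.85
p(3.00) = 3.93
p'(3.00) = -4.66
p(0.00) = 3.50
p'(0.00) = 1.75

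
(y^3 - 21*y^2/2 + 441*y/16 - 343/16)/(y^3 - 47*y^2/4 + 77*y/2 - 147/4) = (y - 7/4)/(y - 3)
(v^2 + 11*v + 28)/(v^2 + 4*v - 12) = (v^2 + 11*v + 28)/(v^2 + 4*v - 12)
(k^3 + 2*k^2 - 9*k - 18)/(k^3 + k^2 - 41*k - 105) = (k^2 - k - 6)/(k^2 - 2*k - 35)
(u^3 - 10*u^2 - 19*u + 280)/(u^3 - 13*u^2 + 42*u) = (u^2 - 3*u - 40)/(u*(u - 6))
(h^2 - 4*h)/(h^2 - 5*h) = (h - 4)/(h - 5)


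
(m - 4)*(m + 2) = m^2 - 2*m - 8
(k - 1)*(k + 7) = k^2 + 6*k - 7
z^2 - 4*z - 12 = (z - 6)*(z + 2)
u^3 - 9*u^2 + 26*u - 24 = (u - 4)*(u - 3)*(u - 2)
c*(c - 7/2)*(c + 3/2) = c^3 - 2*c^2 - 21*c/4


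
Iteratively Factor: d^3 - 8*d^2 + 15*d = (d)*(d^2 - 8*d + 15) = d*(d - 3)*(d - 5)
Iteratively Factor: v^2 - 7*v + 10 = (v - 5)*(v - 2)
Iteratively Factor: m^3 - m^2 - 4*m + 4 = (m + 2)*(m^2 - 3*m + 2) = (m - 2)*(m + 2)*(m - 1)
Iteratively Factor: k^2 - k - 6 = (k - 3)*(k + 2)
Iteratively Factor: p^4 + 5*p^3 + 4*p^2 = (p + 1)*(p^3 + 4*p^2) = (p + 1)*(p + 4)*(p^2) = p*(p + 1)*(p + 4)*(p)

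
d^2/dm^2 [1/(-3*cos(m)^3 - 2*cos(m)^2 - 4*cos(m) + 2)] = -((25*cos(m) + 16*cos(2*m) + 27*cos(3*m))*(3*cos(m)^3 + 2*cos(m)^2 + 4*cos(m) - 2)/4 + 2*(9*cos(m)^2 + 4*cos(m) + 4)^2*sin(m)^2)/(3*cos(m)^3 + 2*cos(m)^2 + 4*cos(m) - 2)^3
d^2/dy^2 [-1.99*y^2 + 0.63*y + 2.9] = -3.98000000000000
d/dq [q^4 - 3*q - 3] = 4*q^3 - 3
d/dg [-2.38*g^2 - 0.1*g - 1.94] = -4.76*g - 0.1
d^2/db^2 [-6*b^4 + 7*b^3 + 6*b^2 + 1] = -72*b^2 + 42*b + 12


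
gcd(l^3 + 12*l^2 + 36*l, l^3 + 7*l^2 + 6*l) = l^2 + 6*l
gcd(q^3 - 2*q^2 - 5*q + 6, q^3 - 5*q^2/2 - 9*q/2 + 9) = q^2 - q - 6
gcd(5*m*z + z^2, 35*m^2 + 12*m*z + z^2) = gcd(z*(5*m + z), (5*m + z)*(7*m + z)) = 5*m + z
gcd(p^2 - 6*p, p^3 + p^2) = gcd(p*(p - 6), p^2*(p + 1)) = p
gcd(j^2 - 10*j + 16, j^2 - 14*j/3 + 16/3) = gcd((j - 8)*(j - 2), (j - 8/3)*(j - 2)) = j - 2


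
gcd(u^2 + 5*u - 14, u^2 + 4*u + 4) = 1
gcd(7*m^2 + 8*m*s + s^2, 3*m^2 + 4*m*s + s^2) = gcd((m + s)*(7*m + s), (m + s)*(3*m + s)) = m + s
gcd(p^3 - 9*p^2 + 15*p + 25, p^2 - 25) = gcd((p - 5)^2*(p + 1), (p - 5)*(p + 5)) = p - 5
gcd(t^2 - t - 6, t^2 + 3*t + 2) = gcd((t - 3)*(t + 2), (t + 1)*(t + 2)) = t + 2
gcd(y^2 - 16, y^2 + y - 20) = y - 4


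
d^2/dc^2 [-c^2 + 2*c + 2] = -2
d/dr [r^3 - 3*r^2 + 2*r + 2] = 3*r^2 - 6*r + 2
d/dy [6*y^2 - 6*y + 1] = 12*y - 6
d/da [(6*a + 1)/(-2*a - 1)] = -4/(2*a + 1)^2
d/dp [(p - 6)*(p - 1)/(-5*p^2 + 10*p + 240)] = (-5*p^2 + 108*p - 348)/(5*(p^4 - 4*p^3 - 92*p^2 + 192*p + 2304))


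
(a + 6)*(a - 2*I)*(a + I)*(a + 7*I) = a^4 + 6*a^3 + 6*I*a^3 + 9*a^2 + 36*I*a^2 + 54*a + 14*I*a + 84*I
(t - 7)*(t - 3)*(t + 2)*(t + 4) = t^4 - 4*t^3 - 31*t^2 + 46*t + 168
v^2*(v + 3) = v^3 + 3*v^2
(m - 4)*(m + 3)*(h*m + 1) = h*m^3 - h*m^2 - 12*h*m + m^2 - m - 12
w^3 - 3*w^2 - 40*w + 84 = (w - 7)*(w - 2)*(w + 6)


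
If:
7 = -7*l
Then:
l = -1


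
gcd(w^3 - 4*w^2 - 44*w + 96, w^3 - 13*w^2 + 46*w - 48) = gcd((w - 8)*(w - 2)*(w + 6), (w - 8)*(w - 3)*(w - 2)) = w^2 - 10*w + 16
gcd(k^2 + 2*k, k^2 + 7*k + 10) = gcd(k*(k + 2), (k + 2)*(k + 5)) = k + 2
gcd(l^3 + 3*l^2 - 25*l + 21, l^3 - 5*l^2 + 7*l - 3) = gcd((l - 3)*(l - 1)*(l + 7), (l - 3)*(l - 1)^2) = l^2 - 4*l + 3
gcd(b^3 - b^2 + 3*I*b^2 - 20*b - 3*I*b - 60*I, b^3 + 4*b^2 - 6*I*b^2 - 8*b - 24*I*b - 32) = b + 4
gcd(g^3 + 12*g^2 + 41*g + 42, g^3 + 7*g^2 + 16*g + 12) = g^2 + 5*g + 6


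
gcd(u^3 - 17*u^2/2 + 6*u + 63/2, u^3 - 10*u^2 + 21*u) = u^2 - 10*u + 21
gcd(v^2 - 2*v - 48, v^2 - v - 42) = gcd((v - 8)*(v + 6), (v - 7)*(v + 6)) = v + 6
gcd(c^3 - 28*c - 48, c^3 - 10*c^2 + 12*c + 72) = c^2 - 4*c - 12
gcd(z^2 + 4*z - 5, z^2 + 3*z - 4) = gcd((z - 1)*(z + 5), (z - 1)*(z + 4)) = z - 1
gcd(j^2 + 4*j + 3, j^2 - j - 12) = j + 3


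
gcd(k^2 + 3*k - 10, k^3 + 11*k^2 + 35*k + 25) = k + 5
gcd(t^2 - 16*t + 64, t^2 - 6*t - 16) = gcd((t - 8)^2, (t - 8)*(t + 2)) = t - 8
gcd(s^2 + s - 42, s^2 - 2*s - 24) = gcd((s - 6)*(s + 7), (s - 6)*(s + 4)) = s - 6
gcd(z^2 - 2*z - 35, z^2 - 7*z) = z - 7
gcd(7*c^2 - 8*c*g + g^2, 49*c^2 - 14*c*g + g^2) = 7*c - g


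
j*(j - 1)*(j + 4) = j^3 + 3*j^2 - 4*j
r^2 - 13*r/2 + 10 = (r - 4)*(r - 5/2)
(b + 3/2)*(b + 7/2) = b^2 + 5*b + 21/4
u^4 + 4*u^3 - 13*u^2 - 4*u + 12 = (u - 2)*(u - 1)*(u + 1)*(u + 6)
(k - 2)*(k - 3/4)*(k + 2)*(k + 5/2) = k^4 + 7*k^3/4 - 47*k^2/8 - 7*k + 15/2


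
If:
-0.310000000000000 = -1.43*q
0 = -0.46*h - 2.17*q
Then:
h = -1.02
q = 0.22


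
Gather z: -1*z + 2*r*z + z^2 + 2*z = z^2 + z*(2*r + 1)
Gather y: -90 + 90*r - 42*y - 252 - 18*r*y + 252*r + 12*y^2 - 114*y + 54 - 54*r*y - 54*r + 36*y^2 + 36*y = 288*r + 48*y^2 + y*(-72*r - 120) - 288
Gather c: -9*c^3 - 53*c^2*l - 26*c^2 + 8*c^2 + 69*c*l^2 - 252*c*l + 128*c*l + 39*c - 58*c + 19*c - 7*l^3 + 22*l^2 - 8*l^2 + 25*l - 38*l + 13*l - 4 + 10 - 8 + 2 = -9*c^3 + c^2*(-53*l - 18) + c*(69*l^2 - 124*l) - 7*l^3 + 14*l^2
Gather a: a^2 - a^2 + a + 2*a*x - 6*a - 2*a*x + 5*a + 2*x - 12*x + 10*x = 0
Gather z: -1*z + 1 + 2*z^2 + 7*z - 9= 2*z^2 + 6*z - 8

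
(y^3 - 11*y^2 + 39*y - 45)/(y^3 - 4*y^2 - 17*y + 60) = (y - 3)/(y + 4)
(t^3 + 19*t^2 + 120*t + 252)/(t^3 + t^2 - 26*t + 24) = (t^2 + 13*t + 42)/(t^2 - 5*t + 4)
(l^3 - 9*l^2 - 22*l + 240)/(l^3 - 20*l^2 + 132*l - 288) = (l + 5)/(l - 6)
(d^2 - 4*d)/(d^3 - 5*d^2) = (d - 4)/(d*(d - 5))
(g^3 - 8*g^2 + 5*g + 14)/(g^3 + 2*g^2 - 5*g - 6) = (g - 7)/(g + 3)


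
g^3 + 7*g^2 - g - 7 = (g - 1)*(g + 1)*(g + 7)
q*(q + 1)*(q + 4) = q^3 + 5*q^2 + 4*q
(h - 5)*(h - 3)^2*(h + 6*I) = h^4 - 11*h^3 + 6*I*h^3 + 39*h^2 - 66*I*h^2 - 45*h + 234*I*h - 270*I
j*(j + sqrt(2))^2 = j^3 + 2*sqrt(2)*j^2 + 2*j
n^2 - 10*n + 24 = (n - 6)*(n - 4)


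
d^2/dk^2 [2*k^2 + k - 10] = 4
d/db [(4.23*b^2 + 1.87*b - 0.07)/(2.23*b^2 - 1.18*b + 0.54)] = (-9.1615*b^2 + 4.8806*b + 0.9272)/(4.9729*b^4 - 5.2628*b^3 + 3.8008*b^2 - 1.2744*b + 0.2916)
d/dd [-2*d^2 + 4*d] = 4 - 4*d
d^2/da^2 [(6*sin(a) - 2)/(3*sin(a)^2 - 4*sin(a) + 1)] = -(2*sin(a) + 4)/(sin(a) - 1)^2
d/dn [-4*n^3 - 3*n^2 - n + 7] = -12*n^2 - 6*n - 1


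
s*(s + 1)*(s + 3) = s^3 + 4*s^2 + 3*s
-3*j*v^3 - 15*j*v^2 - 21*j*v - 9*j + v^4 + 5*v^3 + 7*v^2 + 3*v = (-3*j + v)*(v + 1)^2*(v + 3)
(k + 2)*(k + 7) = k^2 + 9*k + 14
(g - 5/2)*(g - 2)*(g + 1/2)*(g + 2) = g^4 - 2*g^3 - 21*g^2/4 + 8*g + 5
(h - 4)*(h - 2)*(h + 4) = h^3 - 2*h^2 - 16*h + 32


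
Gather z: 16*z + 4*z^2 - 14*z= 4*z^2 + 2*z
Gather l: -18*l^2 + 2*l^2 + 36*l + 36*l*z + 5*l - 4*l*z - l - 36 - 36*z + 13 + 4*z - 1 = -16*l^2 + l*(32*z + 40) - 32*z - 24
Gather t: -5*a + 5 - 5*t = -5*a - 5*t + 5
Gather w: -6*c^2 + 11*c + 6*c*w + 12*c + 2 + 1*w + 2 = -6*c^2 + 23*c + w*(6*c + 1) + 4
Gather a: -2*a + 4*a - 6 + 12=2*a + 6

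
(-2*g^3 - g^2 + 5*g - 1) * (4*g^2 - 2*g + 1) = -8*g^5 + 20*g^3 - 15*g^2 + 7*g - 1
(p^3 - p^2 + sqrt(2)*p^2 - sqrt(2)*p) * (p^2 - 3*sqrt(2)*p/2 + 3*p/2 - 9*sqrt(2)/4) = p^5 - sqrt(2)*p^4/2 + p^4/2 - 9*p^3/2 - sqrt(2)*p^3/4 - 3*p^2/2 + 3*sqrt(2)*p^2/4 + 9*p/2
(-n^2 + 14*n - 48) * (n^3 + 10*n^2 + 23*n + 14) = -n^5 + 4*n^4 + 69*n^3 - 172*n^2 - 908*n - 672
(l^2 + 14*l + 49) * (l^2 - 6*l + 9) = l^4 + 8*l^3 - 26*l^2 - 168*l + 441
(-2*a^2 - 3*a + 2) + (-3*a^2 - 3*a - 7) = -5*a^2 - 6*a - 5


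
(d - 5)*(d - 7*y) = d^2 - 7*d*y - 5*d + 35*y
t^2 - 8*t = t*(t - 8)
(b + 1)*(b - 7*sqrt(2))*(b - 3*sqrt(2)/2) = b^3 - 17*sqrt(2)*b^2/2 + b^2 - 17*sqrt(2)*b/2 + 21*b + 21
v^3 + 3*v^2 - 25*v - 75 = (v - 5)*(v + 3)*(v + 5)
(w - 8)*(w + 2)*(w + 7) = w^3 + w^2 - 58*w - 112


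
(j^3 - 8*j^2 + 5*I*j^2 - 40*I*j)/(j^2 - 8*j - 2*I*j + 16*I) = j*(j + 5*I)/(j - 2*I)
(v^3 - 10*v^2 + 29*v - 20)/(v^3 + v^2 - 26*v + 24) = (v - 5)/(v + 6)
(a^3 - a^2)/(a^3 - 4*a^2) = (a - 1)/(a - 4)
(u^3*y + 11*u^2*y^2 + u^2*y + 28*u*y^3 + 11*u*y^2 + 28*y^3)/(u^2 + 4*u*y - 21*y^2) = y*(-u^2 - 4*u*y - u - 4*y)/(-u + 3*y)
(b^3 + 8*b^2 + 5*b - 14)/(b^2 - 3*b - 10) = (b^2 + 6*b - 7)/(b - 5)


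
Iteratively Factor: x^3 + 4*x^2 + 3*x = (x + 1)*(x^2 + 3*x) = x*(x + 1)*(x + 3)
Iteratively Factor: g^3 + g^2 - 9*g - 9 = (g + 3)*(g^2 - 2*g - 3) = (g - 3)*(g + 3)*(g + 1)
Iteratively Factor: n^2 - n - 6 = (n - 3)*(n + 2)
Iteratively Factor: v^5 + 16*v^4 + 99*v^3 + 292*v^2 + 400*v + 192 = (v + 1)*(v^4 + 15*v^3 + 84*v^2 + 208*v + 192) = (v + 1)*(v + 4)*(v^3 + 11*v^2 + 40*v + 48) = (v + 1)*(v + 4)^2*(v^2 + 7*v + 12) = (v + 1)*(v + 3)*(v + 4)^2*(v + 4)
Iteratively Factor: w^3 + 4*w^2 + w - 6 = (w - 1)*(w^2 + 5*w + 6) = (w - 1)*(w + 2)*(w + 3)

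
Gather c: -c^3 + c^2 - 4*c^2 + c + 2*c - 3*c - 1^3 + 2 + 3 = -c^3 - 3*c^2 + 4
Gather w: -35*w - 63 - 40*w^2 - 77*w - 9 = -40*w^2 - 112*w - 72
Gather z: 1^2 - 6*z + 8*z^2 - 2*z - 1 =8*z^2 - 8*z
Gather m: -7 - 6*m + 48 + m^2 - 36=m^2 - 6*m + 5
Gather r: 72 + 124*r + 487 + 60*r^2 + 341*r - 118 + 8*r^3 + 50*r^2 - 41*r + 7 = 8*r^3 + 110*r^2 + 424*r + 448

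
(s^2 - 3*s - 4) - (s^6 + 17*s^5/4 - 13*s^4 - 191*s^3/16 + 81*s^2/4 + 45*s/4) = -s^6 - 17*s^5/4 + 13*s^4 + 191*s^3/16 - 77*s^2/4 - 57*s/4 - 4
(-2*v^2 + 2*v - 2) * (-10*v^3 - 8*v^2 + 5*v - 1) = 20*v^5 - 4*v^4 - 6*v^3 + 28*v^2 - 12*v + 2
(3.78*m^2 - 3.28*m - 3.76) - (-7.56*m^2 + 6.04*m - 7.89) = 11.34*m^2 - 9.32*m + 4.13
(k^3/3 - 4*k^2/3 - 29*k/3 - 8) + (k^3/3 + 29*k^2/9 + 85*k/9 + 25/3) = 2*k^3/3 + 17*k^2/9 - 2*k/9 + 1/3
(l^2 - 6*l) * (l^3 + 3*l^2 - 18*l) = l^5 - 3*l^4 - 36*l^3 + 108*l^2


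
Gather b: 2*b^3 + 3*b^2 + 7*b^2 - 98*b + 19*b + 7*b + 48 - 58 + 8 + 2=2*b^3 + 10*b^2 - 72*b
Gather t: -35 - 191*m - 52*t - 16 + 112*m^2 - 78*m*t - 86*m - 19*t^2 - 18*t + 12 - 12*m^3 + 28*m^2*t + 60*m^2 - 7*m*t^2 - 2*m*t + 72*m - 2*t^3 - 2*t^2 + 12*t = -12*m^3 + 172*m^2 - 205*m - 2*t^3 + t^2*(-7*m - 21) + t*(28*m^2 - 80*m - 58) - 39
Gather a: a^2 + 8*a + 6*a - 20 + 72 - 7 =a^2 + 14*a + 45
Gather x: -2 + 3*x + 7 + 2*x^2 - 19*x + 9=2*x^2 - 16*x + 14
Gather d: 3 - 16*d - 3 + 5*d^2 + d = 5*d^2 - 15*d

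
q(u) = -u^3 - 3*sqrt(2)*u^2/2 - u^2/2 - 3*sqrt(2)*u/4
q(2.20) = -25.67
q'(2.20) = -27.11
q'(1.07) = -10.10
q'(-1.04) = 1.15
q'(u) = -3*u^2 - 3*sqrt(2)*u - u - 3*sqrt(2)/4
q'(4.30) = -79.07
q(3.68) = -89.24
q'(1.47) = -15.25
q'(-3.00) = -12.33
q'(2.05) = -24.42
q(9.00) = -950.87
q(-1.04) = -0.61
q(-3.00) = 6.59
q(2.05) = -21.81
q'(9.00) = -291.24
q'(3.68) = -60.98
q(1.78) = -15.83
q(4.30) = -132.54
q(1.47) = -10.40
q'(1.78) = -19.90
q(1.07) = -5.36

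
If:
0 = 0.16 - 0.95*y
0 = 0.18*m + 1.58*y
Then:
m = -1.48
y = 0.17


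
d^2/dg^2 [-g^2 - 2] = -2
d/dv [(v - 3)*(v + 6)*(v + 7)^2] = 4*v^3 + 51*v^2 + 146*v - 105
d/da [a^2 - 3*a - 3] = 2*a - 3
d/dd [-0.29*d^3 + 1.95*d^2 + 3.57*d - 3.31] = -0.87*d^2 + 3.9*d + 3.57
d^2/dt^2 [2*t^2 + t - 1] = 4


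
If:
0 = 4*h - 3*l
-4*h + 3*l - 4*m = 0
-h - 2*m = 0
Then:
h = 0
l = 0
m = 0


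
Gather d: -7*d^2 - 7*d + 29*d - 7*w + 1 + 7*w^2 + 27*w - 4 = -7*d^2 + 22*d + 7*w^2 + 20*w - 3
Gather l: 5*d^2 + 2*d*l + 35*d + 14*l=5*d^2 + 35*d + l*(2*d + 14)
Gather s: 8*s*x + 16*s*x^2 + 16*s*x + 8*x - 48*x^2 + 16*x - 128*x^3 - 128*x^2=s*(16*x^2 + 24*x) - 128*x^3 - 176*x^2 + 24*x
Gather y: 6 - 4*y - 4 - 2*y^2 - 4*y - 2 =-2*y^2 - 8*y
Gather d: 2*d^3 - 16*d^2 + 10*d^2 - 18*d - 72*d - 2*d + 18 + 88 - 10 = 2*d^3 - 6*d^2 - 92*d + 96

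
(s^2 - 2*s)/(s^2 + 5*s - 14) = s/(s + 7)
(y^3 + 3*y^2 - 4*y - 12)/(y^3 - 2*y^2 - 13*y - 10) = (y^2 + y - 6)/(y^2 - 4*y - 5)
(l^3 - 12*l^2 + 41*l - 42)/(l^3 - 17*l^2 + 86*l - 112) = (l - 3)/(l - 8)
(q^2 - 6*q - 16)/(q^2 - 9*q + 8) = (q + 2)/(q - 1)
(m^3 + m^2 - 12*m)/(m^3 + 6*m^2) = (m^2 + m - 12)/(m*(m + 6))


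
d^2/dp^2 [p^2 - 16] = 2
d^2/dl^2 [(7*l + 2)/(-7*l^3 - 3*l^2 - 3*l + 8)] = 6*(-3*(7*l + 2)*(7*l^2 + 2*l + 1)^2 + (49*l^2 + 14*l + (7*l + 1)*(7*l + 2) + 7)*(7*l^3 + 3*l^2 + 3*l - 8))/(7*l^3 + 3*l^2 + 3*l - 8)^3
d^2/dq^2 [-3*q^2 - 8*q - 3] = -6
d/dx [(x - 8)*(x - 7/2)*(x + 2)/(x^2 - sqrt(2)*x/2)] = (4*x^4 - 4*sqrt(2)*x^3 - 20*x^2 + 19*sqrt(2)*x^2 - 448*x + 112*sqrt(2))/(2*x^2*(2*x^2 - 2*sqrt(2)*x + 1))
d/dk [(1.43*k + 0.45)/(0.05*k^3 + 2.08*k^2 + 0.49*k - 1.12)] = (0.0715*k^3 + 2.9744*k^2 + 0.7007*k - (1.43*k + 0.45)*(0.15*k^2 + 4.16*k + 0.49) - 1.6016)/(0.05*k^3 + 2.08*k^2 + 0.49*k - 1.12)^2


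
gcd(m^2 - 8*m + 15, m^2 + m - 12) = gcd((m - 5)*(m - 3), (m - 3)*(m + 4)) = m - 3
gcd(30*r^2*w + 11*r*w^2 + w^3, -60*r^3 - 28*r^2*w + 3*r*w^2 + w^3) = 6*r + w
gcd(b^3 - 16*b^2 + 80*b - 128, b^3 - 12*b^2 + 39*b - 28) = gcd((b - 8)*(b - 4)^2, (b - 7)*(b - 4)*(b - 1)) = b - 4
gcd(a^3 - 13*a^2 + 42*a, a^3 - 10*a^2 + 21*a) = a^2 - 7*a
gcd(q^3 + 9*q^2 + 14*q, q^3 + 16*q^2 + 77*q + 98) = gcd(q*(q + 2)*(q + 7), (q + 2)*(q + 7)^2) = q^2 + 9*q + 14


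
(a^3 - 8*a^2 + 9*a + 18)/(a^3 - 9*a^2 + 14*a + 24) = (a - 3)/(a - 4)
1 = 1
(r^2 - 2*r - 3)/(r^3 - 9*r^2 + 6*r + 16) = (r - 3)/(r^2 - 10*r + 16)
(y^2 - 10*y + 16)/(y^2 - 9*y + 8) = (y - 2)/(y - 1)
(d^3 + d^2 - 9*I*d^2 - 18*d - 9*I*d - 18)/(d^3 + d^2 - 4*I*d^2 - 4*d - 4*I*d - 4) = (d^2 - 9*I*d - 18)/(d^2 - 4*I*d - 4)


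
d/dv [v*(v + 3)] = 2*v + 3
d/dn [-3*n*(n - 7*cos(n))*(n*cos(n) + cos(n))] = -3*n*(n + 1)*(7*sin(n) + 1)*cos(n) + 3*n*(n - 7*cos(n))*(n*sin(n) - sqrt(2)*cos(n + pi/4)) - 3*(n + 1)*(n - 7*cos(n))*cos(n)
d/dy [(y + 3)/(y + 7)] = 4/(y + 7)^2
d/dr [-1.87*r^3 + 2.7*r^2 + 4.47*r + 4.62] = -5.61*r^2 + 5.4*r + 4.47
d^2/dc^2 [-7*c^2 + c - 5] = -14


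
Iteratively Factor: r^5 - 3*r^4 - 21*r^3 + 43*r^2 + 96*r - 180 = (r - 5)*(r^4 + 2*r^3 - 11*r^2 - 12*r + 36) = (r - 5)*(r + 3)*(r^3 - r^2 - 8*r + 12) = (r - 5)*(r - 2)*(r + 3)*(r^2 + r - 6) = (r - 5)*(r - 2)*(r + 3)^2*(r - 2)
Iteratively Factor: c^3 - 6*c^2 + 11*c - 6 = (c - 3)*(c^2 - 3*c + 2) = (c - 3)*(c - 1)*(c - 2)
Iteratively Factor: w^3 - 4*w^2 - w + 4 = (w - 4)*(w^2 - 1) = (w - 4)*(w + 1)*(w - 1)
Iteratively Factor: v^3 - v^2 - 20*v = (v)*(v^2 - v - 20) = v*(v - 5)*(v + 4)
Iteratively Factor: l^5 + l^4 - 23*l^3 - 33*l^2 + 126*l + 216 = (l - 4)*(l^4 + 5*l^3 - 3*l^2 - 45*l - 54) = (l - 4)*(l - 3)*(l^3 + 8*l^2 + 21*l + 18) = (l - 4)*(l - 3)*(l + 2)*(l^2 + 6*l + 9) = (l - 4)*(l - 3)*(l + 2)*(l + 3)*(l + 3)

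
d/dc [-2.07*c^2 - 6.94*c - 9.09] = -4.14*c - 6.94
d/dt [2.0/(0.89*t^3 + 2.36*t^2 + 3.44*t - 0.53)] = (-5.34*t^2 - 9.44*t - 6.88)/(0.89*t^3 + 2.36*t^2 + 3.44*t - 0.53)^2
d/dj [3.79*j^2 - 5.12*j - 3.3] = 7.58*j - 5.12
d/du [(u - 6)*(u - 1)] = 2*u - 7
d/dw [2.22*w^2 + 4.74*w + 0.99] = 4.44*w + 4.74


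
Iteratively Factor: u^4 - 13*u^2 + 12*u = (u)*(u^3 - 13*u + 12) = u*(u + 4)*(u^2 - 4*u + 3) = u*(u - 3)*(u + 4)*(u - 1)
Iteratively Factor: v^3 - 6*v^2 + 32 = (v - 4)*(v^2 - 2*v - 8) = (v - 4)*(v + 2)*(v - 4)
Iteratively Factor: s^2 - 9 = (s + 3)*(s - 3)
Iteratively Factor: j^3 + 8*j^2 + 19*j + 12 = (j + 1)*(j^2 + 7*j + 12) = (j + 1)*(j + 3)*(j + 4)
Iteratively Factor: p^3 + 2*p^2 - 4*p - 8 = (p - 2)*(p^2 + 4*p + 4) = (p - 2)*(p + 2)*(p + 2)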